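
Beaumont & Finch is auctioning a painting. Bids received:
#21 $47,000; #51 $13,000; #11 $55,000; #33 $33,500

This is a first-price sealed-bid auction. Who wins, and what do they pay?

Rule: the highest bidder wins and pays their own bid.
Sorting bids: 55,000 (#11) > 47,000 (#21) > 33,500 (#33) > 13,000 (#51)
#11 is highest → pays own bid, $55,000.

#11 pays $55,000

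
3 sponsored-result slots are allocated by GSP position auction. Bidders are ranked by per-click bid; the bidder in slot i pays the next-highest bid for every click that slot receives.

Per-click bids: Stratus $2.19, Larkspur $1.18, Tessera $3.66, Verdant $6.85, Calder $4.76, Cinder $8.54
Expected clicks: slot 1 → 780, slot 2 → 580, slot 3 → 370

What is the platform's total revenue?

Total revenue: $9458.00

Ranked by bid: $8.54 (Cinder) > $6.85 (Verdant) > $4.76 (Calder) > $3.66 (Tessera) > …
Slot 1: Cinder pays $6.85 × 780 = $5343.00
Slot 2: Verdant pays $4.76 × 580 = $2760.80
Slot 3: Calder pays $3.66 × 370 = $1354.20
Total = $9458.00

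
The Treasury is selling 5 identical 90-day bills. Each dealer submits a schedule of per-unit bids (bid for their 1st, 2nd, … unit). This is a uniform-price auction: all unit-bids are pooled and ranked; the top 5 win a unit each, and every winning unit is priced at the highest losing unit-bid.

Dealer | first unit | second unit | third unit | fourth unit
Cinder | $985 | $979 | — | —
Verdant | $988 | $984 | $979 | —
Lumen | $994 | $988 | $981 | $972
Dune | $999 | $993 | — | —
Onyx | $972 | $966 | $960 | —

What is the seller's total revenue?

Total revenue: $4,925

Merging the schedules and taking the best 5: 999 (Dune-1), 994 (Lumen-1), 993 (Dune-2), 988 (Verdant-1), 988 (Lumen-2)
Highest rejected unit-bid = $985.
Allocation: Dune 2, Lumen 2, Verdant 1. Every unit priced at $985.
Revenue = 5 × 985 = $4,925.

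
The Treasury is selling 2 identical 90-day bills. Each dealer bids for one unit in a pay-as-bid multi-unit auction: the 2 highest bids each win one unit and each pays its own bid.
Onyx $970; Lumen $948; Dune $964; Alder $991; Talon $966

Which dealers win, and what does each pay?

Alder $991, Onyx $970

Sorting: 991 (Alder), 970 (Onyx), 966 (Talon), 964 (Dune), …
Winners (2 units): Alder, Onyx.
Each winner pays its own bid: Alder $991, Onyx $970.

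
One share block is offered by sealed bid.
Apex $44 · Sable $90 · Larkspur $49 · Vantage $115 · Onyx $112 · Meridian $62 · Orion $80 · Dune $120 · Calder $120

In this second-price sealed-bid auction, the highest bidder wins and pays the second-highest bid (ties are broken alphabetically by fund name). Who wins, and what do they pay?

Calder pays $120

Bids in order: 120 (Calder) > 120 (Dune) > 115 (Vantage) > 112 (Onyx) > 90 (Sable) > 80 (Orion) > …
Tie at $120 → Calder wins by tie-break.
Second-price: Calder pays Dune's bid of $120.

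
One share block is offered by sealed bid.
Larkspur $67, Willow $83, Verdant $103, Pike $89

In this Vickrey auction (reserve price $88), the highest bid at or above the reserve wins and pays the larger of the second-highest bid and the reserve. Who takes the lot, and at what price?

Verdant pays $89

Rule: the highest bid at or above the reserve wins and pays the larger of the second-highest bid and the reserve.
Bids in order: 103 (Verdant) > 89 (Pike) > 83 (Willow) > 67 (Larkspur)
Highest eligible bid: Verdant at $103.
max(second-highest $89, reserve $88) = $89; the reserve does not bind.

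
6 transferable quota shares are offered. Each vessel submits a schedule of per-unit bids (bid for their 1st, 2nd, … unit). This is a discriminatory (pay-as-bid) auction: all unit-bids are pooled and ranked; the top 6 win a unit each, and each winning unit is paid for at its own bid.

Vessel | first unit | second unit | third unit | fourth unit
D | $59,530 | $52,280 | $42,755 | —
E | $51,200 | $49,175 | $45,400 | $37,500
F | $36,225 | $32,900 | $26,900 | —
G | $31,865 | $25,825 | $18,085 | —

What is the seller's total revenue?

All unit-bids, highest first — top 6: 59,530 (D-1), 52,280 (D-2), 51,200 (E-1), 49,175 (E-2), 45,400 (E-3), 42,755 (D-3)
Next rejected bid: $37,500 (not a price — pay-as-bid).
Each winning unit pays its own bid.
Revenue = 59,530 + 52,280 + 51,200 + 49,175 + 45,400 + 42,755 = $300,340.

Total revenue: $300,340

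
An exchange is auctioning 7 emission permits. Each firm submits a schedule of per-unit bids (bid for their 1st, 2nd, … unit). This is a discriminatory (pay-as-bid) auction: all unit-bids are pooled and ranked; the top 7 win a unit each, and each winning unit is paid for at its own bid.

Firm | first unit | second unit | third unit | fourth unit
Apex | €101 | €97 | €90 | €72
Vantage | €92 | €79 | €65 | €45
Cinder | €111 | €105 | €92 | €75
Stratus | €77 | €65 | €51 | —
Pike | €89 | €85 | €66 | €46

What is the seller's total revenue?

Merging the schedules and taking the best 7: 111 (Cinder-1), 105 (Cinder-2), 101 (Apex-1), 97 (Apex-2), 92 (Vantage-1), 92 (Cinder-3), 90 (Apex-3)
Next rejected bid: €89 (not a price — pay-as-bid).
Each winning unit pays its own bid.
Revenue = 111 + 105 + 101 + 97 + 92 + 92 + 90 = €688.

Total revenue: €688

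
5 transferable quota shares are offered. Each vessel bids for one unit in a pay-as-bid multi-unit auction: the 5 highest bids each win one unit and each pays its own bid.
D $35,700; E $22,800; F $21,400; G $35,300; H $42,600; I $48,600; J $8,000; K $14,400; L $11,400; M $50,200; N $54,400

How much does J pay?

J pays $0

Bids ranked high→low: 54,400 (N), 50,200 (M), 48,600 (I), 42,600 (H), 35,700 (D), 35,300 (G), 22,800 (E), …
Winners (5 units): N, M, I, H, D.
J does not win → $0.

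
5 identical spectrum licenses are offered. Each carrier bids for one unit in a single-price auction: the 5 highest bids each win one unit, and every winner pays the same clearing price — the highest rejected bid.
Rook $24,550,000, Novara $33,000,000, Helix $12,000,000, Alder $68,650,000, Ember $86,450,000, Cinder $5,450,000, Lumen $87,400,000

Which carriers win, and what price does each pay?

Ordering the bids: 87,400,000 (Lumen), 86,450,000 (Ember), 68,650,000 (Alder), 33,000,000 (Novara), 24,550,000 (Rook), 12,000,000 (Helix), 5,450,000 (Cinder)
Winners (5 units): Lumen, Ember, Alder, Novara, Rook.
Clearing price = highest rejected bid = $12,000,000.

Lumen, Ember, Alder, Novara, Rook; each pays $12,000,000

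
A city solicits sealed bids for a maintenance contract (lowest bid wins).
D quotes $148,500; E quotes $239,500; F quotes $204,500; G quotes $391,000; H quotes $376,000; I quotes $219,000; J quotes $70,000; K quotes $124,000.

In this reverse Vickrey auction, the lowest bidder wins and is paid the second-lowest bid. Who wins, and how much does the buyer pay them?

J is paid $124,000

Reverse Vickrey auction: the lowest bidder wins and is paid the second-lowest bid.
Bids ranked: 70,000 (J) < 124,000 (K) < 148,500 (D) < 204,500 (F) < 219,000 (I) < 239,500 (E) < …
Second-price: J is paid K's bid of $124,000.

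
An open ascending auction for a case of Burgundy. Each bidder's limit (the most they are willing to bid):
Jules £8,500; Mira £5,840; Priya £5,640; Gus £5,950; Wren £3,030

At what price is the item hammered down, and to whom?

Jules wins at £5,950

Limits ranked: 8,500 (Jules) > 5,950 (Gus) > 5,840 (Mira) > 5,640 (Priya) > 3,030 (Wren)
Gus is the last rival to drop out, at £5,950; Jules remains and wins at that price.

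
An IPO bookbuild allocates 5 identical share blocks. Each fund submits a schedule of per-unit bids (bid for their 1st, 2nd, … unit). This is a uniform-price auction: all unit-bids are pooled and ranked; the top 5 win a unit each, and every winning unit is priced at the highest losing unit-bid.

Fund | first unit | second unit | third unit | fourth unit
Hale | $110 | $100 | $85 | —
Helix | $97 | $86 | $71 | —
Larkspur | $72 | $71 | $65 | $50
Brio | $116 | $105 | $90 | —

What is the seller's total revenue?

Merging the schedules and taking the best 5: 116 (Brio-1), 110 (Hale-1), 105 (Brio-2), 100 (Hale-2), 97 (Helix-1)
Highest rejected unit-bid = $90.
Allocation: Brio 2, Hale 2, Helix 1. Every unit priced at $90.
Revenue = 5 × 90 = $450.

Total revenue: $450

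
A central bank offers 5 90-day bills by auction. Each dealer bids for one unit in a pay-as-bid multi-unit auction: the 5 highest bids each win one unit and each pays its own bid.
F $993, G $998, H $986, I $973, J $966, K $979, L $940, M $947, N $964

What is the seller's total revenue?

Total revenue: $4,929

Sorting: 998 (G), 993 (F), 986 (H), 979 (K), 973 (I), 966 (J), 964 (N), …
Winners (5 units): G, F, H, K, I.
Total revenue = 998 + 993 + 986 + 979 + 973 = $4,929.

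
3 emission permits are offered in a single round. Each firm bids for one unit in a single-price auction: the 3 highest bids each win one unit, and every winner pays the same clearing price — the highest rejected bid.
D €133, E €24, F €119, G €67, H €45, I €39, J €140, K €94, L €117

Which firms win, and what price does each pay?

Bids ranked high→low: 140 (J), 133 (D), 119 (F), 117 (L), 94 (K), …
Winners (3 units): J, D, F.
Highest unsuccessful bid: €117 → clearing price.

J, D, F; each pays €117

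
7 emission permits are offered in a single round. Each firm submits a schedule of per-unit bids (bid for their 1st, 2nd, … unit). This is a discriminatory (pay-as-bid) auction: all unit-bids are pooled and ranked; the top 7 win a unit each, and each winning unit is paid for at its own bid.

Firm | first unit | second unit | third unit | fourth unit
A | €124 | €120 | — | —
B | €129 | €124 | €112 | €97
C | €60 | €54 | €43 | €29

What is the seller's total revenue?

Total revenue: €766

Pooled unit-bids ranked (top 7): 129 (B-1), 124 (A-1), 124 (B-2), 120 (A-2), 112 (B-3), 97 (B-4), 60 (C-1)
Next rejected bid: €54 (not a price — pay-as-bid).
Each winning unit pays its own bid.
Revenue = 129 + 124 + 124 + 120 + 112 + 97 + 60 = €766.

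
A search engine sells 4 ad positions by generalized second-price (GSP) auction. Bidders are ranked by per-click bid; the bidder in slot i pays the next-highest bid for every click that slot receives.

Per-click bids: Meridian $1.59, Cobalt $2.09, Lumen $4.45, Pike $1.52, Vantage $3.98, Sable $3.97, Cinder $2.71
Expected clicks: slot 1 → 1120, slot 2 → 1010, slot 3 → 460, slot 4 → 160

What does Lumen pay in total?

Sorting advertisers: $4.45 (Lumen) > $3.98 (Vantage) > $3.97 (Sable) > $2.71 (Cinder) > $2.09 (Cobalt) > …
Lumen holds slot 1 → pays next bid $3.98 × 1120 clicks = $4457.60.

Lumen pays $4457.60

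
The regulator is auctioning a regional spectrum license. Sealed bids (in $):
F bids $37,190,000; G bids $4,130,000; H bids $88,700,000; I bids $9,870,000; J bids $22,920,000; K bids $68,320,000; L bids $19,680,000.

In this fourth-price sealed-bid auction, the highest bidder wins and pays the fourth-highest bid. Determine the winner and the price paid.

H pays $22,920,000

Rule: the highest bidder wins and pays the fourth-highest bid.
Bids ranked: 88,700,000 (H) > 68,320,000 (K) > 37,190,000 (F) > 22,920,000 (J) > 19,680,000 (L) > 9,870,000 (I) > …
H is highest; pays the fourth-highest bid, $22,920,000.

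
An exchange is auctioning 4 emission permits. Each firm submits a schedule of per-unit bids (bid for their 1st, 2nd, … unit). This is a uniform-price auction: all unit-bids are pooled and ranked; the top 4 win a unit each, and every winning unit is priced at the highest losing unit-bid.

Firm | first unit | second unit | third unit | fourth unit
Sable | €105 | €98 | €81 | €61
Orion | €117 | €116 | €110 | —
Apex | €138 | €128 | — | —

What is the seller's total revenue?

Merging the schedules and taking the best 4: 138 (Apex-1), 128 (Apex-2), 117 (Orion-1), 116 (Orion-2)
The (k+1)-th unit-bid is €110.
Allocation: Apex 2, Orion 2. Every unit priced at €110.
Revenue = 4 × 110 = €440.

Total revenue: €440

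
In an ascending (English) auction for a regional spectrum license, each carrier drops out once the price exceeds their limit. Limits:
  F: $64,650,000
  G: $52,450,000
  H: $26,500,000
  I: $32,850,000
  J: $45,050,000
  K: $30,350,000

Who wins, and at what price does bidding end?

Limits in order: 64,650,000 (F) > 52,450,000 (G) > 45,050,000 (J) > 32,850,000 (I) > 30,350,000 (K) > 26,500,000 (H)
G is the last rival to drop out, at $52,450,000; F remains and wins at that price.

F wins at $52,450,000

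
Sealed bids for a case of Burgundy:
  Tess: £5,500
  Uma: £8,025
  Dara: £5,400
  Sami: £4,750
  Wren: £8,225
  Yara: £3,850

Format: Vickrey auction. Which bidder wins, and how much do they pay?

Bids ranked: 8,225 (Wren) > 8,025 (Uma) > 5,500 (Tess) > 5,400 (Dara) > 4,750 (Sami) > 3,850 (Yara)
Wren wins with the highest bid; price is set by the runner-up at £8,025.

Wren pays £8,025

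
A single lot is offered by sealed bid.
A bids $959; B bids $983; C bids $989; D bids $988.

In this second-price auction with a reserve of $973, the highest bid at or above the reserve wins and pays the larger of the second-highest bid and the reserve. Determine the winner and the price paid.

Bids ranked: 989 (C) > 988 (D) > 983 (B) > 959 (A)
Highest eligible bid: C at $989.
max(second-highest $988, reserve $973) = $988; the reserve does not bind.

C pays $988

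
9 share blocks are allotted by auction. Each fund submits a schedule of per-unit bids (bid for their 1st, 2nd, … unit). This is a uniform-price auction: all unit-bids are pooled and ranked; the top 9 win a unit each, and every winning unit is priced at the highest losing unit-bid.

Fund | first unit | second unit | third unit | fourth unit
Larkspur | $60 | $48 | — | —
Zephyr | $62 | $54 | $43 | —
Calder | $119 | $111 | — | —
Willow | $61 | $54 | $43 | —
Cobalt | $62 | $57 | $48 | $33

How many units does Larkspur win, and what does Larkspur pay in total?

Larkspur: 1 unit, pays $48

All unit-bids, highest first — top 9: 119 (Calder-1), 111 (Calder-2), 62 (Zephyr-1), 62 (Cobalt-1), 61 (Willow-1), 60 (Larkspur-1), 57 (Cobalt-2), 54 (Zephyr-2), 54 (Willow-2)
The (k+1)-th unit-bid is $48.
Larkspur wins 1 unit(s) at $48 each.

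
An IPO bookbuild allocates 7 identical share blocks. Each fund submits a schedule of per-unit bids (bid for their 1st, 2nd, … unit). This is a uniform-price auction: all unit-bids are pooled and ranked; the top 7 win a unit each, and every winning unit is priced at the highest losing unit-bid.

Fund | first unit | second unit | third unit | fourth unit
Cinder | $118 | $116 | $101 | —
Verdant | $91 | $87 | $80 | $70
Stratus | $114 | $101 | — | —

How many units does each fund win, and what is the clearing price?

All unit-bids, highest first — top 7: 118 (Cinder-1), 116 (Cinder-2), 114 (Stratus-1), 101 (Cinder-3), 101 (Stratus-2), 91 (Verdant-1), 87 (Verdant-2)
First bid not allocated: $80.
Allocation: Cinder 3, Stratus 2, Verdant 2.

Cinder 3, Stratus 2, Verdant 2; clearing price $80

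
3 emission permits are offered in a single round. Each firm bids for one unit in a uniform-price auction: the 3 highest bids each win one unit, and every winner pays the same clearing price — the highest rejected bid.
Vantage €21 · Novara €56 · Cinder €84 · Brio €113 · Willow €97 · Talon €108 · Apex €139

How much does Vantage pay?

Sorting: 139 (Apex), 113 (Brio), 108 (Talon), 97 (Willow), 84 (Cinder), …
Winners (3 units): Apex, Brio, Talon.
Clearing price = highest rejected bid = €97.
Vantage does not win → pays €0.

Vantage pays €0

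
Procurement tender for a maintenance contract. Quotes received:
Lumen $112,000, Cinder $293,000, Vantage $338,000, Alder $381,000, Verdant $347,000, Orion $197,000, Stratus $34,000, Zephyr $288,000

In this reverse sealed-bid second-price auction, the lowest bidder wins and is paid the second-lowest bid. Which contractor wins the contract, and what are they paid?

Bids in order: 34,000 (Stratus) < 112,000 (Lumen) < 197,000 (Orion) < 288,000 (Zephyr) < 293,000 (Cinder) < 338,000 (Vantage) < …
Second-price: Stratus is paid Lumen's bid of $112,000.

Stratus is paid $112,000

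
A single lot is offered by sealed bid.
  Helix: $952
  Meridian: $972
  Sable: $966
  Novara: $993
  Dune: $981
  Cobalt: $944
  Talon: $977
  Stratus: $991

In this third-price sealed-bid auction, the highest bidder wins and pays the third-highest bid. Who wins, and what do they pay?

Bids ranked: 993 (Novara) > 991 (Stratus) > 981 (Dune) > 977 (Talon) > 972 (Meridian) > 966 (Sable) > …
Novara wins; payment is bid #3 in the ranking = $981.

Novara pays $981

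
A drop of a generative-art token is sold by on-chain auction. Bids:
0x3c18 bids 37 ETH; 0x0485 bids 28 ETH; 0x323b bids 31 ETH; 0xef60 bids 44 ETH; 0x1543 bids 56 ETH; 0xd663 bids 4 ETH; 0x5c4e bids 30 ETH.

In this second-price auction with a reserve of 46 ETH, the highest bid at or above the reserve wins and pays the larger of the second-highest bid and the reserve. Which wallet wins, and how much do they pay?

Second-price auction with a reserve of 46 ETH: the highest bid at or above the reserve wins and pays the larger of the second-highest bid and the reserve.
Bids in order: 56 (0x1543) > 44 (0xef60) > 37 (0x3c18) > 31 (0x323b) > 30 (0x5c4e) > 28 (0x0485) > …
0x1543 has the top bid at or above the reserve (56 ETH).
max(second-highest 44 ETH, reserve 46 ETH) = 46 ETH.

0x1543 pays 46 ETH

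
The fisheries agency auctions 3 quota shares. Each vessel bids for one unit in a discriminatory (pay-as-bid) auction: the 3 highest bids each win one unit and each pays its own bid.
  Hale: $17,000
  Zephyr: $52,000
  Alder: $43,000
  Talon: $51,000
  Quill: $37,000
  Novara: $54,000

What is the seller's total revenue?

Bids ranked high→low: 54,000 (Novara), 52,000 (Zephyr), 51,000 (Talon), 43,000 (Alder), 37,000 (Quill), …
Winners (3 units): Novara, Zephyr, Talon.
Total revenue = 54,000 + 52,000 + 51,000 = $157,000.

Total revenue: $157,000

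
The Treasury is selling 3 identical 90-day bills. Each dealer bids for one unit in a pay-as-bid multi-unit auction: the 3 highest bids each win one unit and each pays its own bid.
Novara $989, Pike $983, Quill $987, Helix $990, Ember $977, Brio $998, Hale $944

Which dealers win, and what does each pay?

Brio $998, Helix $990, Novara $989

Ordering the bids: 998 (Brio), 990 (Helix), 989 (Novara), 987 (Quill), 983 (Pike), …
The 3 highest are Brio, Helix, Novara.
Each winner pays its own bid: Brio $998, Helix $990, Novara $989.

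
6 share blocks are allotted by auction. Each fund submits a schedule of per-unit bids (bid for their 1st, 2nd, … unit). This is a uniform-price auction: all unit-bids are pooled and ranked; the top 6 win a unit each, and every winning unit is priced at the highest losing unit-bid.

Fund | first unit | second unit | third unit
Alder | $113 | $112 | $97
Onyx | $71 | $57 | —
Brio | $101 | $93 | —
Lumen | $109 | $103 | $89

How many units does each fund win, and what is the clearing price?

Alder 3, Brio 1, Lumen 2; clearing price $93

Merging the schedules and taking the best 6: 113 (Alder-1), 112 (Alder-2), 109 (Lumen-1), 103 (Lumen-2), 101 (Brio-1), 97 (Alder-3)
Highest rejected unit-bid = $93.
Allocation: Alder 3, Brio 1, Lumen 2.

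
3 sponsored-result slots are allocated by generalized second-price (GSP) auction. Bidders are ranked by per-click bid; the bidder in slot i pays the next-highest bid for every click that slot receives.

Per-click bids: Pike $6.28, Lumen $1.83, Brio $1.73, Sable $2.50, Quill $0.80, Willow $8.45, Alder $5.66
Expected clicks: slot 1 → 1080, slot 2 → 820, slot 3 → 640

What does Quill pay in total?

Per-click bids in order: $8.45 (Willow) > $6.28 (Pike) > $5.66 (Alder) > $2.50 (Sable) > …
Quill ranks below slot 3 → no slot, pays nothing.

Quill pays $0.00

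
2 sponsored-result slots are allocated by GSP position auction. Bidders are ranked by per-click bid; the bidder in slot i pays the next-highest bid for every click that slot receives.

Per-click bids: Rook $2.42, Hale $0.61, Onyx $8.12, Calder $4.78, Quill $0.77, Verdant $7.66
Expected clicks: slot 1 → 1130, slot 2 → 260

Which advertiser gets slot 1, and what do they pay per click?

Ranked by bid: $8.12 (Onyx) > $7.66 (Verdant) > $4.78 (Calder) > …
Slot 1 goes to the first-ranked bidder, Onyx, who pays the next bid down: $7.66/click.

Onyx; $7.66 per click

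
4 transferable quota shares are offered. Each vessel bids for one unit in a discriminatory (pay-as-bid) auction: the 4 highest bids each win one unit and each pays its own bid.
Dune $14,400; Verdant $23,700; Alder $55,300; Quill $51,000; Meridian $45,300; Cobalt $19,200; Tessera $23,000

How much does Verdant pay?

Ordering the bids: 55,300 (Alder), 51,000 (Quill), 45,300 (Meridian), 23,700 (Verdant), 23,000 (Tessera), 19,200 (Cobalt), …
Winners (4 units): Alder, Quill, Meridian, Verdant.
Verdant wins → own bid $23,700.

Verdant pays $23,700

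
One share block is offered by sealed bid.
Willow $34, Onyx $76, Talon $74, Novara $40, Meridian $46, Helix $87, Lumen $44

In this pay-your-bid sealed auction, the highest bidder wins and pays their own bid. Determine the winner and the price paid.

Helix pays $87

Pay-your-bid sealed auction: the highest bidder wins and pays their own bid.
Bids in order: 87 (Helix) > 76 (Onyx) > 74 (Talon) > 46 (Meridian) > 44 (Lumen) > 40 (Novara) > …
First-price: Helix pays what they bid, $87.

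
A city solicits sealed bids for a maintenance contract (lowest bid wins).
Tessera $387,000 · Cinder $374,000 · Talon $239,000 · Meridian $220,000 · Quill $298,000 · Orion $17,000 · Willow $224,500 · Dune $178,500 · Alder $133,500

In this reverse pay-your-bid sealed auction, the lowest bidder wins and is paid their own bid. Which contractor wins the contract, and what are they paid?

Rule: the lowest bidder wins and is paid their own bid.
Bids in order: 17,000 (Orion) < 133,500 (Alder) < 178,500 (Dune) < 220,000 (Meridian) < 224,500 (Willow) < 239,000 (Talon) < …
First-price: Orion is paid what they bid, $17,000.

Orion is paid $17,000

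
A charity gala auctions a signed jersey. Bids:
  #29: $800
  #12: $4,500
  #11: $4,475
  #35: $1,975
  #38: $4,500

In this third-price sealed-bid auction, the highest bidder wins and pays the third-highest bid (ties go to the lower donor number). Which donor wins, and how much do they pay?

#12 pays $4,475

Bids in order: 4,500 (#12) > 4,500 (#38) > 4,475 (#11) > 1,975 (#35) > 800 (#29)
#12 and #38 tie at $4,500; tie-break gives it to #12.
#12 wins; payment is bid #3 in the ranking = $4,475.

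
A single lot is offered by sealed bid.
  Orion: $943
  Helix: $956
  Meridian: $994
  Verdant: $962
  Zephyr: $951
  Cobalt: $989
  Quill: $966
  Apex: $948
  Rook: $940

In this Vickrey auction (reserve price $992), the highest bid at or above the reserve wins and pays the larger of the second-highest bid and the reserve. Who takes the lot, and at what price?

Meridian pays $992

Bids in order: 994 (Meridian) > 989 (Cobalt) > 966 (Quill) > 962 (Verdant) > 956 (Helix) > 951 (Zephyr) > …
Meridian has the top bid at or above the reserve ($994).
Second-highest bid $989 is below the reserve $992, so the reserve binds → payment $992.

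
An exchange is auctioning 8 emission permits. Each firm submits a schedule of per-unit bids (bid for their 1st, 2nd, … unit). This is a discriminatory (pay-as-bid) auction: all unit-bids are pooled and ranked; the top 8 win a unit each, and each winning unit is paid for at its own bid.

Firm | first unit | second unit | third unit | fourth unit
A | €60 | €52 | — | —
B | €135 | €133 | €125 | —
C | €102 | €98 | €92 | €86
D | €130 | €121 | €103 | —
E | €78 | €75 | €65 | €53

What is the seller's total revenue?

Total revenue: €947

All unit-bids, highest first — top 8: 135 (B-1), 133 (B-2), 130 (D-1), 125 (B-3), 121 (D-2), 103 (D-3), 102 (C-1), 98 (C-2)
Next rejected bid: €92 (not a price — pay-as-bid).
Each winning unit pays its own bid.
Revenue = 135 + 133 + 130 + 125 + 121 + 103 + 102 + 98 = €947.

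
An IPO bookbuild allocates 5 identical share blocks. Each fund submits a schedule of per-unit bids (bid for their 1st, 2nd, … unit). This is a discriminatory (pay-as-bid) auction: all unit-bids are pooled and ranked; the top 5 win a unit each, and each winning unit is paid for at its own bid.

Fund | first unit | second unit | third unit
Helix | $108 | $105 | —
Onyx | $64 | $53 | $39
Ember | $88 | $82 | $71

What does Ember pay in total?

Ember pays $241

Pooled unit-bids ranked (top 5): 108 (Helix-1), 105 (Helix-2), 88 (Ember-1), 82 (Ember-2), 71 (Ember-3)
Next rejected bid: $64 (not a price — pay-as-bid).
Ember's winning unit-bids: 88 + 82 + 71 = $241.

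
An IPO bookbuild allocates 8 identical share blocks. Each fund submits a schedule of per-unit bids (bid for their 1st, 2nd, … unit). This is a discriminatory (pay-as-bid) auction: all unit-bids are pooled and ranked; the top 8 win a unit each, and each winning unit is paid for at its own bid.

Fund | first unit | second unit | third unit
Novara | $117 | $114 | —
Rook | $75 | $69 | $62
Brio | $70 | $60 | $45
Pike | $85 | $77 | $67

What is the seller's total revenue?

Pooled unit-bids ranked (top 8): 117 (Novara-1), 114 (Novara-2), 85 (Pike-1), 77 (Pike-2), 75 (Rook-1), 70 (Brio-1), 69 (Rook-2), 67 (Pike-3)
Next rejected bid: $62 (not a price — pay-as-bid).
Each winning unit pays its own bid.
Revenue = 117 + 114 + 85 + 77 + 75 + 70 + 69 + 67 = $674.

Total revenue: $674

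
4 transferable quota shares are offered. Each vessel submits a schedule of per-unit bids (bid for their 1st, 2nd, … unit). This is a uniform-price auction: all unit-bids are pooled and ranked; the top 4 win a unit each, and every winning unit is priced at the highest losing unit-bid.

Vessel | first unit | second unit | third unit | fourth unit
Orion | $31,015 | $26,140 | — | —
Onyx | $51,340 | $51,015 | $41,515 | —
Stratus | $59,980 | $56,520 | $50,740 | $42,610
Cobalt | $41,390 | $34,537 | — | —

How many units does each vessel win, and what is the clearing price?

Pooled unit-bids ranked (top 4): 59,980 (Stratus-1), 56,520 (Stratus-2), 51,340 (Onyx-1), 51,015 (Onyx-2)
The (k+1)-th unit-bid is $50,740.
Allocation: Onyx 2, Stratus 2.

Onyx 2, Stratus 2; clearing price $50,740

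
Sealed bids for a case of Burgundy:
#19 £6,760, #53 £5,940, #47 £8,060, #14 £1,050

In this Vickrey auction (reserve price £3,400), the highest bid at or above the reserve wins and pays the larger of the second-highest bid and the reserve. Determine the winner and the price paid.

Bids in order: 8,060 (#47) > 6,760 (#19) > 5,940 (#53) > 1,050 (#14)
#47 has the top bid at or above the reserve (£8,060).
max(second-highest £6,760, reserve £3,400) = £6,760; the reserve does not bind.

#47 pays £6,760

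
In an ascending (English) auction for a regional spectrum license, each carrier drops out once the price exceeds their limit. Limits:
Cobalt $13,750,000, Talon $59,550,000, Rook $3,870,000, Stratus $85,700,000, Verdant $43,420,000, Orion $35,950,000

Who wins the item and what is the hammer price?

Stratus wins at $59,550,000

Rule: the price rises until one bidder remains; the winner pays the price at which the last rival dropped out.
Limits ranked: 85,700,000 (Stratus) > 59,550,000 (Talon) > 43,420,000 (Verdant) > 35,950,000 (Orion) > 13,750,000 (Cobalt) > 3,870,000 (Rook)
Once the price passes $59,550,000, only Stratus is left; the hammer falls at Talon's limit of $59,550,000.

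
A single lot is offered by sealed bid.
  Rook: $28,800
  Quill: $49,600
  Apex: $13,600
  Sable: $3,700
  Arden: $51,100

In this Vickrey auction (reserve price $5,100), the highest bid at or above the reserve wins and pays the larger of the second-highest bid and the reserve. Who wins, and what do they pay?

Bids ranked: 51,100 (Arden) > 49,600 (Quill) > 28,800 (Rook) > 13,600 (Apex) > 3,700 (Sable)
Highest eligible bid: Arden at $51,100.
max(second-highest $49,600, reserve $5,100) = $49,600; the reserve does not bind.

Arden pays $49,600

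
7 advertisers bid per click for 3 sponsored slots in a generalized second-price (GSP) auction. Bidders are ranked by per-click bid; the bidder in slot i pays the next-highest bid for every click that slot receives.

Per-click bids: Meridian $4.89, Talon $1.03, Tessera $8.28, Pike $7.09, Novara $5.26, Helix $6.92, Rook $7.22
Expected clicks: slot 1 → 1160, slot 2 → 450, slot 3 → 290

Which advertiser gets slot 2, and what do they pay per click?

Rook; $7.09 per click

Sorting advertisers: $8.28 (Tessera) > $7.22 (Rook) > $7.09 (Pike) > $6.92 (Helix) > …
Slot 2 goes to the second-ranked bidder, Rook, who pays the next bid down: $7.09/click.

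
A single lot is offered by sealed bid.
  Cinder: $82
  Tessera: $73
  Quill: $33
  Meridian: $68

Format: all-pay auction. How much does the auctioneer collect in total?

All-pay auction: the highest bidder wins the item, but every bidder pays their own bid.
Sorting bids: 82 (Cinder) > 73 (Tessera) > 68 (Meridian) > 33 (Quill)
Every bidder forfeits their bid regardless of winning.
Revenue = 82 + 73 + 33 + 68 = $256.

Total revenue: $256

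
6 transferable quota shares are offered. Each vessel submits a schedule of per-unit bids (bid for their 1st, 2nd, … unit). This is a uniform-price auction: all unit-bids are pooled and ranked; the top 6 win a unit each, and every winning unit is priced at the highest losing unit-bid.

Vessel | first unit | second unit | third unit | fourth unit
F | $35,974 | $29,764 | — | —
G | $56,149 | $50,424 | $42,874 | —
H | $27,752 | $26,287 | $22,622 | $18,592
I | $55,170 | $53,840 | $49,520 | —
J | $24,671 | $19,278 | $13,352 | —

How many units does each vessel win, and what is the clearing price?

Merging the schedules and taking the best 6: 56,149 (G-1), 55,170 (I-1), 53,840 (I-2), 50,424 (G-2), 49,520 (I-3), 42,874 (G-3)
The (k+1)-th unit-bid is $35,974.
Allocation: G 3, I 3.

G 3, I 3; clearing price $35,974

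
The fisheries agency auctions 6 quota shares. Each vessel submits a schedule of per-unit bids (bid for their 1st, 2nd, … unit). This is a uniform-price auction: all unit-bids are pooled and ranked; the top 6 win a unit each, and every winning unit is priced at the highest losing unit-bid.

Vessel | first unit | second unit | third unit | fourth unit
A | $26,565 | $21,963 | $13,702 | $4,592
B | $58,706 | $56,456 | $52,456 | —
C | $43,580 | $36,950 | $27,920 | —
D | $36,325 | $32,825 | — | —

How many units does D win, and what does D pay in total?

All unit-bids, highest first — top 6: 58,706 (B-1), 56,456 (B-2), 52,456 (B-3), 43,580 (C-1), 36,950 (C-2), 36,325 (D-1)
The (k+1)-th unit-bid is $32,825.
D wins 1 unit(s) at $32,825 each.

D: 1 unit, pays $32,825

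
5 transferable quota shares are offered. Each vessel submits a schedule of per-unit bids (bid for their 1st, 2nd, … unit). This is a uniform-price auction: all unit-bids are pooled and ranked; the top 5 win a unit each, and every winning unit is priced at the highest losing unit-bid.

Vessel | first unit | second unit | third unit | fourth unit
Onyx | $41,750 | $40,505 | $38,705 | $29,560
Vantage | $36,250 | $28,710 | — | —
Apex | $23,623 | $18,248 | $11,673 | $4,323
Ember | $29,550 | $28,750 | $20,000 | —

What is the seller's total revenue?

Total revenue: $147,750

All unit-bids, highest first — top 5: 41,750 (Onyx-1), 40,505 (Onyx-2), 38,705 (Onyx-3), 36,250 (Vantage-1), 29,560 (Onyx-4)
The (k+1)-th unit-bid is $29,550.
Allocation: Onyx 4, Vantage 1. Every unit priced at $29,550.
Revenue = 5 × 29,550 = $147,750.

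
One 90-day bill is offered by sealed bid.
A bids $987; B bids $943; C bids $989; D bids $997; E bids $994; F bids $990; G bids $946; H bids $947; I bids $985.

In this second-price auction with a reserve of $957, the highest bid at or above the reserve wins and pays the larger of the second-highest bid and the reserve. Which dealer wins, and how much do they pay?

D pays $994

Rule: the highest bid at or above the reserve wins and pays the larger of the second-highest bid and the reserve.
Bids in order: 997 (D) > 994 (E) > 990 (F) > 989 (C) > 987 (A) > 985 (I) > …
Highest eligible bid: D at $997.
max(second-highest $994, reserve $957) = $994; the reserve does not bind.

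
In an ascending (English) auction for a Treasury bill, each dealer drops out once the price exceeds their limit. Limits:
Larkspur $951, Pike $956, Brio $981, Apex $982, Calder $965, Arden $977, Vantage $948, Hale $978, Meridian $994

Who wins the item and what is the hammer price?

Rule: the price rises until one bidder remains; the winner pays the price at which the last rival dropped out.
Limits ranked: 994 (Meridian) > 982 (Apex) > 981 (Brio) > 978 (Hale) > 977 (Arden) > 965 (Calder) > …
Apex is the last rival to drop out, at $982; Meridian remains and wins at that price.

Meridian wins at $982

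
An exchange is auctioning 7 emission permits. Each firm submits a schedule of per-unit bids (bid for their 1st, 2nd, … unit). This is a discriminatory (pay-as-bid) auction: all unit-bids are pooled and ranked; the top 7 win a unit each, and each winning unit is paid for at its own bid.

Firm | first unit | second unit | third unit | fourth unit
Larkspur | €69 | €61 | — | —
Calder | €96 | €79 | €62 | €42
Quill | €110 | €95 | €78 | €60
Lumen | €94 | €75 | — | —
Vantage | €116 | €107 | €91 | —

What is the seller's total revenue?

Total revenue: €709

Merging the schedules and taking the best 7: 116 (Vantage-1), 110 (Quill-1), 107 (Vantage-2), 96 (Calder-1), 95 (Quill-2), 94 (Lumen-1), 91 (Vantage-3)
Next rejected bid: €79 (not a price — pay-as-bid).
Each winning unit pays its own bid.
Revenue = 116 + 110 + 107 + 96 + 95 + 94 + 91 = €709.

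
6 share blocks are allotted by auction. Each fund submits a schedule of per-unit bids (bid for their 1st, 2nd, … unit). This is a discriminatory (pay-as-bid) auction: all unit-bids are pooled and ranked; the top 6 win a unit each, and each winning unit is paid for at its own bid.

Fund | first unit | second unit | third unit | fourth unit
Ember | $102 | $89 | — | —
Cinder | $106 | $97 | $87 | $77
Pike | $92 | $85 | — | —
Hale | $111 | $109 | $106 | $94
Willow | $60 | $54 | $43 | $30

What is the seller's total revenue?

Total revenue: $631

Pooled unit-bids ranked (top 6): 111 (Hale-1), 109 (Hale-2), 106 (Cinder-1), 106 (Hale-3), 102 (Ember-1), 97 (Cinder-2)
Next rejected bid: $94 (not a price — pay-as-bid).
Each winning unit pays its own bid.
Revenue = 111 + 109 + 106 + 106 + 102 + 97 = $631.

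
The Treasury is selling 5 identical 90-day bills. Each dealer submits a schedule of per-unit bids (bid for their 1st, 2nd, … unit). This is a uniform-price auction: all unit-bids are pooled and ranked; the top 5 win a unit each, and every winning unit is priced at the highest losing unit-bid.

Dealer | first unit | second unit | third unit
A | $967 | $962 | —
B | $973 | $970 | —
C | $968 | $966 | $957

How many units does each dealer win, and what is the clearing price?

All unit-bids, highest first — top 5: 973 (B-1), 970 (B-2), 968 (C-1), 967 (A-1), 966 (C-2)
Highest rejected unit-bid = $962.
Allocation: A 1, B 2, C 2.

A 1, B 2, C 2; clearing price $962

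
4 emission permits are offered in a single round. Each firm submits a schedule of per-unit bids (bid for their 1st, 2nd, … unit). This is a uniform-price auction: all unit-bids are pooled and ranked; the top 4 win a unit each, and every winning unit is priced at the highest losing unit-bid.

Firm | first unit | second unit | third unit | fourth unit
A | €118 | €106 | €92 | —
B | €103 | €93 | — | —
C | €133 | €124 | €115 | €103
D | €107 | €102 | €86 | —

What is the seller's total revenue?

All unit-bids, highest first — top 4: 133 (C-1), 124 (C-2), 118 (A-1), 115 (C-3)
First bid not allocated: €107.
Allocation: A 1, C 3. Every unit priced at €107.
Revenue = 4 × 107 = €428.

Total revenue: €428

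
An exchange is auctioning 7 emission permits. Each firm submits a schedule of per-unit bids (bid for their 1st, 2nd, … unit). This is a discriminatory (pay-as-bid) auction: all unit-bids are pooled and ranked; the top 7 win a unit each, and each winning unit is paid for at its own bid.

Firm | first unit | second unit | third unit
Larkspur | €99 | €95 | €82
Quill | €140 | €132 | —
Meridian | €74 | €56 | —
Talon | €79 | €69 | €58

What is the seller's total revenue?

All unit-bids, highest first — top 7: 140 (Quill-1), 132 (Quill-2), 99 (Larkspur-1), 95 (Larkspur-2), 82 (Larkspur-3), 79 (Talon-1), 74 (Meridian-1)
Next rejected bid: €69 (not a price — pay-as-bid).
Each winning unit pays its own bid.
Revenue = 140 + 132 + 99 + 95 + 82 + 79 + 74 = €701.

Total revenue: €701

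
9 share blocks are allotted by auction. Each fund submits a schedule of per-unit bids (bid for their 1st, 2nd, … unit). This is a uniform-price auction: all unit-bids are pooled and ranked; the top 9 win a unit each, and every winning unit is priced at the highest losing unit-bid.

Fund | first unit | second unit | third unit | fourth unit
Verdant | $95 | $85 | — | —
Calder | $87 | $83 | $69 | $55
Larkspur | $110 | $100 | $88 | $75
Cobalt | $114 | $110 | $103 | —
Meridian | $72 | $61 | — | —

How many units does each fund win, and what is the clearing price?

Calder 1, Cobalt 3, Larkspur 3, Verdant 2; clearing price $83

All unit-bids, highest first — top 9: 114 (Cobalt-1), 110 (Larkspur-1), 110 (Cobalt-2), 103 (Cobalt-3), 100 (Larkspur-2), 95 (Verdant-1), 88 (Larkspur-3), 87 (Calder-1), 85 (Verdant-2)
Highest rejected unit-bid = $83.
Allocation: Calder 1, Cobalt 3, Larkspur 3, Verdant 2.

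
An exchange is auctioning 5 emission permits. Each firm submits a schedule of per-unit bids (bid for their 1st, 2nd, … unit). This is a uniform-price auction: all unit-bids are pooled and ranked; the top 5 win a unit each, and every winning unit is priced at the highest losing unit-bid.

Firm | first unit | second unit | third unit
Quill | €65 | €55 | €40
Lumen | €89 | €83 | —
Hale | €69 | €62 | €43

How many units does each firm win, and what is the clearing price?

Hale 2, Lumen 2, Quill 1; clearing price €55

Merging the schedules and taking the best 5: 89 (Lumen-1), 83 (Lumen-2), 69 (Hale-1), 65 (Quill-1), 62 (Hale-2)
Highest rejected unit-bid = €55.
Allocation: Hale 2, Lumen 2, Quill 1.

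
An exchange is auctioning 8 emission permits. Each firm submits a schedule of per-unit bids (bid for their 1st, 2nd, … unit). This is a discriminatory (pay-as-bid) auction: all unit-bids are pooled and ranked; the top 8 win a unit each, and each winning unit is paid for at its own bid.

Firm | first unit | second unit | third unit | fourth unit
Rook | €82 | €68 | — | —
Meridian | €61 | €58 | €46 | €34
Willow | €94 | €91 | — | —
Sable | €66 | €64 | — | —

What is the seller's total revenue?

All unit-bids, highest first — top 8: 94 (Willow-1), 91 (Willow-2), 82 (Rook-1), 68 (Rook-2), 66 (Sable-1), 64 (Sable-2), 61 (Meridian-1), 58 (Meridian-2)
Next rejected bid: €46 (not a price — pay-as-bid).
Each winning unit pays its own bid.
Revenue = 94 + 91 + 82 + 68 + 66 + 64 + 61 + 58 = €584.

Total revenue: €584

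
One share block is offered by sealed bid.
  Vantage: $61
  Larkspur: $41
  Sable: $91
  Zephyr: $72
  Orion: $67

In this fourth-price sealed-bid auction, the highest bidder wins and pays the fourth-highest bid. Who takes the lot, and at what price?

Sable pays $61

Bids ranked: 91 (Sable) > 72 (Zephyr) > 67 (Orion) > 61 (Vantage) > 41 (Larkspur)
Sable is highest; pays the fourth-highest bid, $61.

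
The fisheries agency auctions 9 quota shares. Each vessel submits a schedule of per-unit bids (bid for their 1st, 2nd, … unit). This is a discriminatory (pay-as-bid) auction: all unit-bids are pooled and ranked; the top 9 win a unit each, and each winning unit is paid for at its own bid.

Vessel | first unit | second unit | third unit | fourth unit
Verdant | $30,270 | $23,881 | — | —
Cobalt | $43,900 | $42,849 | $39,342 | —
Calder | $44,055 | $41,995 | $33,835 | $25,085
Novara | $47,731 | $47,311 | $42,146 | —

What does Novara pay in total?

Novara pays $137,188

All unit-bids, highest first — top 9: 47,731 (Novara-1), 47,311 (Novara-2), 44,055 (Calder-1), 43,900 (Cobalt-1), 42,849 (Cobalt-2), 42,146 (Novara-3), 41,995 (Calder-2), 39,342 (Cobalt-3), 33,835 (Calder-3)
Next rejected bid: $30,270 (not a price — pay-as-bid).
Novara's winning unit-bids: 47,731 + 47,311 + 42,146 = $137,188.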